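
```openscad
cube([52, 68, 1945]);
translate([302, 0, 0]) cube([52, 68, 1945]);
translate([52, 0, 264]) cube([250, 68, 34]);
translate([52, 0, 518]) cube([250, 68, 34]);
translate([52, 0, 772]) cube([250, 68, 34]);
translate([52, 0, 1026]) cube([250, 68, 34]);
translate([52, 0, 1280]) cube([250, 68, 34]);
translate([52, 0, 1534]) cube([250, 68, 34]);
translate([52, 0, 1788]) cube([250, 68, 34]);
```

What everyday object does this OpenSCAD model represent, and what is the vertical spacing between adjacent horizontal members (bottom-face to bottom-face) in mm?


A ladder. The rung spacing is 254 mm.

Two tall 52×68 posts with 7 short bars between them — a ladder. Adjacent rungs sit at z = 264 and z = 518, so the spacing is 518 − 264 = 254 mm.


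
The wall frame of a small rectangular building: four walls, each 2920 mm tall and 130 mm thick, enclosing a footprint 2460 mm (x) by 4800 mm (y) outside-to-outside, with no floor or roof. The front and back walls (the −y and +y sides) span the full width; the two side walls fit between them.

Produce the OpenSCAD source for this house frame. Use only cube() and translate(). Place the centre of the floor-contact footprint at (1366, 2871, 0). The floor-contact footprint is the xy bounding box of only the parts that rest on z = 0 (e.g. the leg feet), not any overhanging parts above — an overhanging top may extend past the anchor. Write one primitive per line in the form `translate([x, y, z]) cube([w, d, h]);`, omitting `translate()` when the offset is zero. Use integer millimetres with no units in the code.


translate([136, 471, 0]) cube([2460, 130, 2920]);
translate([136, 5141, 0]) cube([2460, 130, 2920]);
translate([136, 601, 0]) cube([130, 4540, 2920]);
translate([2466, 601, 0]) cube([130, 4540, 2920]);


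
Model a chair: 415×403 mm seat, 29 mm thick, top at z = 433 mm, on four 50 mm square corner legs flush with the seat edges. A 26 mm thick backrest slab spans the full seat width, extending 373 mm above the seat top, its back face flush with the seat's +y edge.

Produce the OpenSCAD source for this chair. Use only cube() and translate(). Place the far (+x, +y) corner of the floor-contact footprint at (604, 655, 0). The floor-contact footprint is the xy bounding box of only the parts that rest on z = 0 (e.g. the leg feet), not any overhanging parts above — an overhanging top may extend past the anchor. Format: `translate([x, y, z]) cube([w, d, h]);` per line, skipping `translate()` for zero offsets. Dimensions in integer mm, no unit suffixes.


translate([189, 252, 404]) cube([415, 403, 29]);
translate([189, 252, 0]) cube([50, 50, 404]);
translate([554, 252, 0]) cube([50, 50, 404]);
translate([189, 605, 0]) cube([50, 50, 404]);
translate([554, 605, 0]) cube([50, 50, 404]);
translate([189, 629, 433]) cube([415, 26, 373]);


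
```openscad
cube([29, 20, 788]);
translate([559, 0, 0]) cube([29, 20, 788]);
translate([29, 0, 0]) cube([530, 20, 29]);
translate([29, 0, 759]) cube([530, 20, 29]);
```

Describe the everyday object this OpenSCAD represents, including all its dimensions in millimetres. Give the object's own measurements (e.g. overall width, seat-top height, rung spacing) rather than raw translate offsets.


A rectangular picture frame lying in the x–z plane (depth along y). The opening is 530 mm wide (x) by 730 mm tall (z), surrounded by a border 29 mm wide on all four sides. The frame is 20 mm deep and is made of two full-height vertical stiles with two horizontal rails fitted between them.


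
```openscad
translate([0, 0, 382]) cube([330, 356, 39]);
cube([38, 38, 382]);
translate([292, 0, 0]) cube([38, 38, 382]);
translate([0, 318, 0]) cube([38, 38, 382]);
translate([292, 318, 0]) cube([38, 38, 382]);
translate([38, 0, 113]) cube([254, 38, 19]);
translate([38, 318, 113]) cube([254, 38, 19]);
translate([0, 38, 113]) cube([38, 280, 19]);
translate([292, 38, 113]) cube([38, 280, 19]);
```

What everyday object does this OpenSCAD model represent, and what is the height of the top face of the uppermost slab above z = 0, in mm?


A stool. The seat height is 421 mm.

A 330×356×39 slab at z = 382 on four corner posts — a stool. The seat top is 382 + 39 = 421 mm.


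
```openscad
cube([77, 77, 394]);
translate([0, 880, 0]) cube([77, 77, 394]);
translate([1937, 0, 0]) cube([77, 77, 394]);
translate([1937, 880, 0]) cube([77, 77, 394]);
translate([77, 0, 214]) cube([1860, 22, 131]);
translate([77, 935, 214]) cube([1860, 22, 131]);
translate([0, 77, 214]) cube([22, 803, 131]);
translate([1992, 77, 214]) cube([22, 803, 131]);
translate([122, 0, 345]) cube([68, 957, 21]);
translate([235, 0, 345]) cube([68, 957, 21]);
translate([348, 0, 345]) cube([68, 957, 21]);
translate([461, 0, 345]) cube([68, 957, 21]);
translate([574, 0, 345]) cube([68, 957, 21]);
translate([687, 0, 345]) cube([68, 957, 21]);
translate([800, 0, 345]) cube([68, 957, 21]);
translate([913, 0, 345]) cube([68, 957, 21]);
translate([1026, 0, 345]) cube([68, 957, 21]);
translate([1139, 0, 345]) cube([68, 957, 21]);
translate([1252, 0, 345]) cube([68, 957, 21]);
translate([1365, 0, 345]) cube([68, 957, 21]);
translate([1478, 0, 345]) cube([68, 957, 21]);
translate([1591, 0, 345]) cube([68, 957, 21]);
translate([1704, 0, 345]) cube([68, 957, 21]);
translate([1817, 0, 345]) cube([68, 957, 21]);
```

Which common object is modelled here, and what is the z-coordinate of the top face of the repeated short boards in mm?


A bed frame. The slat-top height is 366 mm.

Four posts, four rails, and a row of slats — a bed frame. Slats sit on the rails at z = 214 + 131 = 345; with slat thickness 21, the top is 366 mm.


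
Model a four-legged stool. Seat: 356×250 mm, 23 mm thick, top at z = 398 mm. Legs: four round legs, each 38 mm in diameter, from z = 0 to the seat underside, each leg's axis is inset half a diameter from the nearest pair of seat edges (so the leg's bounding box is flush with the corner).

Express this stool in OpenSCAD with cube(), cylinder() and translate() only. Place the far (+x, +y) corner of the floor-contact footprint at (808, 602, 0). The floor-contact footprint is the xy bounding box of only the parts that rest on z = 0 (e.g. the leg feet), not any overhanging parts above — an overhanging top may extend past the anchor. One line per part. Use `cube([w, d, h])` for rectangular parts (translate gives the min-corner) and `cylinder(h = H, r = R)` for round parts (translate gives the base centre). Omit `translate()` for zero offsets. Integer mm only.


// leg_h = 398 - 23 = 375
translate([452, 352, 375]) cube([356, 250, 23]);
translate([471, 371, 0]) cylinder(h = 375, r = 19);
translate([789, 371, 0]) cylinder(h = 375, r = 19);
translate([471, 583, 0]) cylinder(h = 375, r = 19);
translate([789, 583, 0]) cylinder(h = 375, r = 19);


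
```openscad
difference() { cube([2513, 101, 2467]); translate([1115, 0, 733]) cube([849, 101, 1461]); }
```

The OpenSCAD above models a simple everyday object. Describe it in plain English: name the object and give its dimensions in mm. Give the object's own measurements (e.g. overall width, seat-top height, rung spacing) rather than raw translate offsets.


A wall 2513 mm long (x), 101 mm thick (y), 2467 mm tall, with a rectangular window opening cut through it. The opening is 849 mm wide and 1461 mm tall; its sill is at z = 733 mm and its near (−x) edge is 1115 mm from the wall's −x end. The opening passes through the full wall thickness.


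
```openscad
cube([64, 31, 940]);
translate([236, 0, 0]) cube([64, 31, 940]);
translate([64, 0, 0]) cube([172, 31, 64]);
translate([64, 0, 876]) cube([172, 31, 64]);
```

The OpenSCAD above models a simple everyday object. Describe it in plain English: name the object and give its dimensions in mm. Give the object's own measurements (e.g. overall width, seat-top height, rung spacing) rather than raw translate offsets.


A rectangular picture frame lying in the x–z plane (depth along y). The opening is 172 mm wide (x) by 812 mm tall (z), surrounded by a border 64 mm wide on all four sides. The frame is 31 mm deep and is made of two full-height vertical stiles with two horizontal rails fitted between them.


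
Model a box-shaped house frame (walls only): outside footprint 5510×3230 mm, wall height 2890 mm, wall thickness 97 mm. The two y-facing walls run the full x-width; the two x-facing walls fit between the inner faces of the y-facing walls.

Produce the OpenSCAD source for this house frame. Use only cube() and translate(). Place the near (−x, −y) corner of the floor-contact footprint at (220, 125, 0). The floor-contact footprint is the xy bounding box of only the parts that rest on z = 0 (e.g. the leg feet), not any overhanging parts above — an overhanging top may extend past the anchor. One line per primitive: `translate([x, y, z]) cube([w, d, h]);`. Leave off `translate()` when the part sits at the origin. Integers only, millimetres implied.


translate([220, 125, 0]) cube([5510, 97, 2890]);
translate([220, 3258, 0]) cube([5510, 97, 2890]);
translate([220, 222, 0]) cube([97, 3036, 2890]);
translate([5633, 222, 0]) cube([97, 3036, 2890]);


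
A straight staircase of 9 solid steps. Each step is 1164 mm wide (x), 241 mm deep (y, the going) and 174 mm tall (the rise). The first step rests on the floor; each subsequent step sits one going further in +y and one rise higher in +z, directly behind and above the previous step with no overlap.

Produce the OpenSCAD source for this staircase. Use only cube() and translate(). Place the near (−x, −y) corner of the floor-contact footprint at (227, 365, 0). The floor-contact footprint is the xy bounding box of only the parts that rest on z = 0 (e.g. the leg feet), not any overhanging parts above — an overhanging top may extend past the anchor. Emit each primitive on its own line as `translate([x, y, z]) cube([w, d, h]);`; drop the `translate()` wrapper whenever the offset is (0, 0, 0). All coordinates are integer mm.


translate([227, 365, 0]) cube([1164, 241, 174]);
translate([227, 606, 174]) cube([1164, 241, 174]);
translate([227, 847, 348]) cube([1164, 241, 174]);
translate([227, 1088, 522]) cube([1164, 241, 174]);
translate([227, 1329, 696]) cube([1164, 241, 174]);
translate([227, 1570, 870]) cube([1164, 241, 174]);
translate([227, 1811, 1044]) cube([1164, 241, 174]);
translate([227, 2052, 1218]) cube([1164, 241, 174]);
translate([227, 2293, 1392]) cube([1164, 241, 174]);


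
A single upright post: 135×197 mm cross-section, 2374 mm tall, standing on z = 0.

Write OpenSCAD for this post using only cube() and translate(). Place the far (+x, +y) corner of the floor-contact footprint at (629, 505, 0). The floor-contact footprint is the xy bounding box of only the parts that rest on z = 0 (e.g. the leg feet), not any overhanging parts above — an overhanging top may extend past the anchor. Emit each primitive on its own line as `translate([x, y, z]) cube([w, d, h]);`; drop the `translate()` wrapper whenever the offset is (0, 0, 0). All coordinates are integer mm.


translate([494, 308, 0]) cube([135, 197, 2374]);


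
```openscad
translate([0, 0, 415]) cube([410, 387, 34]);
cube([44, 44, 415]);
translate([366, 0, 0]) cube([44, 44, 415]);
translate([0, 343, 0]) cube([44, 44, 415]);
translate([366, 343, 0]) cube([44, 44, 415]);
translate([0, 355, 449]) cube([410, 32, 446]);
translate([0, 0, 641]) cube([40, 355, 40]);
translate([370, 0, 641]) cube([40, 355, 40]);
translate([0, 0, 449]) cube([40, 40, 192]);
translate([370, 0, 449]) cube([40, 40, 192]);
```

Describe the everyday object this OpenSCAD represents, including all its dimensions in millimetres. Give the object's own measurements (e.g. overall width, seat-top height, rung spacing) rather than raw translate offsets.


A chair. The seat is a 410×387×34 mm slab with its top at z = 449 mm, on four 44×44 mm corner legs (flush with the seat edges, standing on z = 0). A flat backrest 32 mm thick, 446 mm tall, spans the full seat width and rises from the seat top along its +y edge, rear face flush with the rear of the seat. Two armrests of 40×40 mm section run along each side from the seat's front edge to the front of the backrest, top faces 232 mm above the seat top and outer faces flush with the seat's x-edges; a 40×40 mm post under the front of each armrest stands on the seat at the front corner.


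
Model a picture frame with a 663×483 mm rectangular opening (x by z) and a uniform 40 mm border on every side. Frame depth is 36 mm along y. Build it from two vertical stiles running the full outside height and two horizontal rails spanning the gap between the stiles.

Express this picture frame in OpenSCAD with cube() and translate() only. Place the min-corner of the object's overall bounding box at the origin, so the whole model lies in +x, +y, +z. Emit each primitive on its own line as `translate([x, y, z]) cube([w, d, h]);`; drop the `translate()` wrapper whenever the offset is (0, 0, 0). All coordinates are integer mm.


cube([40, 36, 563]);
translate([703, 0, 0]) cube([40, 36, 563]);
translate([40, 0, 0]) cube([663, 36, 40]);
translate([40, 0, 523]) cube([663, 36, 40]);


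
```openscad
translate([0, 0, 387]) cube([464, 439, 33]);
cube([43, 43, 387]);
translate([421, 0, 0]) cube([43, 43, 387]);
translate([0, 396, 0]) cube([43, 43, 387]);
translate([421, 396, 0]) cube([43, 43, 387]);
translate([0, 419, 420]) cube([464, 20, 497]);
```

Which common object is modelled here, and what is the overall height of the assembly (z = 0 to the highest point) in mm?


A chair. The overall height is 917 mm.

A slab on four corner posts with a tall panel at the back — a chair. The seat slab sits at z = 387 with thickness 33, and the 497 mm backrest starts at the seat top, so the overall height is 387 + 33 + 497 = 917 mm.


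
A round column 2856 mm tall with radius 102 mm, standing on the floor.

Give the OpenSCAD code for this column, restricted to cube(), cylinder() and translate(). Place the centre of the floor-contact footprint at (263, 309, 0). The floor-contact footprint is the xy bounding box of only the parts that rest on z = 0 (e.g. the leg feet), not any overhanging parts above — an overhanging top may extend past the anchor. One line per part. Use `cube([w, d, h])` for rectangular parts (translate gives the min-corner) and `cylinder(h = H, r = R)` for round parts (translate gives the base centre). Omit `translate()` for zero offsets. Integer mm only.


translate([263, 309, 0]) cylinder(h = 2856, r = 102);


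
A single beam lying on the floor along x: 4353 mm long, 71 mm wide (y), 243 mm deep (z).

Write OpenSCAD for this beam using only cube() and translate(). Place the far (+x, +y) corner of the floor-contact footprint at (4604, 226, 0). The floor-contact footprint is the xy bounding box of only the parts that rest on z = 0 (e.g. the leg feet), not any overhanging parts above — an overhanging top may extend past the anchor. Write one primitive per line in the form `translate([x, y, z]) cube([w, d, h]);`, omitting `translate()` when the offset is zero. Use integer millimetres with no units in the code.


translate([251, 155, 0]) cube([4353, 71, 243]);


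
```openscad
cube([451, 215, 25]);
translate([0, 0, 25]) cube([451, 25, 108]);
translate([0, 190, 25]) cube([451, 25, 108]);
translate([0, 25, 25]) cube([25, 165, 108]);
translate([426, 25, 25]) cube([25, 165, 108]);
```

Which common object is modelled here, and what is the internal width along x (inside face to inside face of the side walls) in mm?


An open box. The internal width is 401 mm.

A 451×215 base slab with four walls standing on it — an open box. The base is 451 mm wide and the walls are 25 mm thick, so the internal width is 451 − 2 × 25 = 401 mm.


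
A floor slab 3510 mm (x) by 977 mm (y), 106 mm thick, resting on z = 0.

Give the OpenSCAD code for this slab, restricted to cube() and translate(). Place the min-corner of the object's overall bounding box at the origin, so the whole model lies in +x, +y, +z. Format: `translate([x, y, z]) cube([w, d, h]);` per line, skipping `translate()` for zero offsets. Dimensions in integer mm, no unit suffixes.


cube([3510, 977, 106]);


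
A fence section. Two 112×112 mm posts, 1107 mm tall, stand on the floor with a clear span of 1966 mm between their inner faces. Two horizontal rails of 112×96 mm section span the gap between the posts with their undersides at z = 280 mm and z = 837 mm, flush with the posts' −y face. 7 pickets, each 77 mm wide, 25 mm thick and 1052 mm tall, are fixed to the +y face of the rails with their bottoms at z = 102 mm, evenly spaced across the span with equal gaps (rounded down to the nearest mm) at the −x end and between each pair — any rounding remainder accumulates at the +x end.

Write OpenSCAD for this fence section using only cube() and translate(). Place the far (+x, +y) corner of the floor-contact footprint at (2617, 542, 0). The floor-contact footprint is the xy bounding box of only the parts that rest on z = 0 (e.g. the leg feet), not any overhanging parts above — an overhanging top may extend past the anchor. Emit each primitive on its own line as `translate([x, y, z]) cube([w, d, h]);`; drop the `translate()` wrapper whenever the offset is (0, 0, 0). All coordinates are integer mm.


translate([427, 430, 0]) cube([112, 112, 1107]);
translate([2505, 430, 0]) cube([112, 112, 1107]);
translate([539, 430, 280]) cube([1966, 112, 96]);
translate([539, 430, 837]) cube([1966, 112, 96]);
translate([717, 542, 102]) cube([77, 25, 1052]);
translate([972, 542, 102]) cube([77, 25, 1052]);
translate([1227, 542, 102]) cube([77, 25, 1052]);
translate([1482, 542, 102]) cube([77, 25, 1052]);
translate([1737, 542, 102]) cube([77, 25, 1052]);
translate([1992, 542, 102]) cube([77, 25, 1052]);
translate([2247, 542, 102]) cube([77, 25, 1052]);


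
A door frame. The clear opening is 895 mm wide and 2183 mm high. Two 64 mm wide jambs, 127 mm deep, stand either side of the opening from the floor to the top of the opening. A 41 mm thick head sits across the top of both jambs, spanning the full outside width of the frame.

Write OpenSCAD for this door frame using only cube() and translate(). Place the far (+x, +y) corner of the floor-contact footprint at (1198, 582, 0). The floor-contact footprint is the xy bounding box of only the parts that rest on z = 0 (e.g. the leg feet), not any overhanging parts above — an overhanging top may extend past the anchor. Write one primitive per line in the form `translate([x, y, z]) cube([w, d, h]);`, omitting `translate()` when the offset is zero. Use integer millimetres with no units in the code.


translate([175, 455, 0]) cube([64, 127, 2183]);
translate([1134, 455, 0]) cube([64, 127, 2183]);
translate([175, 455, 2183]) cube([1023, 127, 41]);


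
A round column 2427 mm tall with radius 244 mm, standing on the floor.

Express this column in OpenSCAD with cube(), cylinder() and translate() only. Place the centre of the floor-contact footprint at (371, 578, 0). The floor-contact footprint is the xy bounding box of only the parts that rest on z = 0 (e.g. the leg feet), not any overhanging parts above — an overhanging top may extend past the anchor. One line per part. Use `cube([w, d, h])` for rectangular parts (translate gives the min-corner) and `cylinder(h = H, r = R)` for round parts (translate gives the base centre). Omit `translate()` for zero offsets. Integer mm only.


translate([371, 578, 0]) cylinder(h = 2427, r = 244);


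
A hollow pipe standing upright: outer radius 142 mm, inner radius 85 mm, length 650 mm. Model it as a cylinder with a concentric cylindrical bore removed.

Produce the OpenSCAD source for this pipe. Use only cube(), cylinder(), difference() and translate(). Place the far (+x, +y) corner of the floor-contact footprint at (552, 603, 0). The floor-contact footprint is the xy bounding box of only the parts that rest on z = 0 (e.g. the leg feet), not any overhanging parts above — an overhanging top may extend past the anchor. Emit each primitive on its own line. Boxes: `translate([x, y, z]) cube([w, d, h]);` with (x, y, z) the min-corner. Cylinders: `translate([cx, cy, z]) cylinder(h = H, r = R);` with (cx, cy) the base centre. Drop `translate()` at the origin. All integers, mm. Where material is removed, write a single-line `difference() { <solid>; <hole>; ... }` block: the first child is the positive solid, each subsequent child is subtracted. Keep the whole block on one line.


difference() { translate([410, 461, 0]) cylinder(h = 650, r = 142); translate([410, 461, 0]) cylinder(h = 650, r = 85); }


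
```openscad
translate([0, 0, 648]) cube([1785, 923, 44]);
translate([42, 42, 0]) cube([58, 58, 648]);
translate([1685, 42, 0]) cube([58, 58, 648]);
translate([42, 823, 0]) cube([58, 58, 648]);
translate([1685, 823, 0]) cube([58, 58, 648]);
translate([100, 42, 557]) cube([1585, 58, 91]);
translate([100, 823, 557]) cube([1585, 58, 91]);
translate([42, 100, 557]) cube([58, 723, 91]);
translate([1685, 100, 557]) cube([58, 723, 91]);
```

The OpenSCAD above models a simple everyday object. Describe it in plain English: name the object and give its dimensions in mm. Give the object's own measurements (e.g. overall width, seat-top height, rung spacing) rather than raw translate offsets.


A table: top 1785 mm (x) × 923 mm (y), 44 mm thick, upper face at z = 692 mm, on four 58×58 mm square legs, each inset 42 mm from the nearest pair of top edges from z = 0 to the bottom of the top. Four apron rails, 58 mm thick and 91 mm tall, run between adjacent legs with their top edges flush with the underside of the top and their outer faces flush with the legs' outer faces.


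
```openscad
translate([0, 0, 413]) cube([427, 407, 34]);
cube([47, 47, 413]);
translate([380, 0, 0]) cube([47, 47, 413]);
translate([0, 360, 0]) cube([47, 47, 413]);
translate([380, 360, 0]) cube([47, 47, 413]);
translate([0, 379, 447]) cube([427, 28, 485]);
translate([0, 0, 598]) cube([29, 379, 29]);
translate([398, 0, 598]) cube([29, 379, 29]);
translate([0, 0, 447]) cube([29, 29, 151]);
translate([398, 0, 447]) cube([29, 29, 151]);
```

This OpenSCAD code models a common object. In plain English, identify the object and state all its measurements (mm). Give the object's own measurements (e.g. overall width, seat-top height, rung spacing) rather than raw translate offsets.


A chair. The seat is a 427×407×34 mm slab with its top at z = 447 mm, on four 47×47 mm corner legs (flush with the seat edges, standing on z = 0). A flat backrest 28 mm thick, 485 mm tall, spans the full seat width and rises from the seat top along its +y edge, rear face flush with the rear of the seat. Two armrests of 29×29 mm section run along each side from the seat's front edge to the front of the backrest, top faces 180 mm above the seat top and outer faces flush with the seat's x-edges; a 29×29 mm post under the front of each armrest stands on the seat at the front corner.


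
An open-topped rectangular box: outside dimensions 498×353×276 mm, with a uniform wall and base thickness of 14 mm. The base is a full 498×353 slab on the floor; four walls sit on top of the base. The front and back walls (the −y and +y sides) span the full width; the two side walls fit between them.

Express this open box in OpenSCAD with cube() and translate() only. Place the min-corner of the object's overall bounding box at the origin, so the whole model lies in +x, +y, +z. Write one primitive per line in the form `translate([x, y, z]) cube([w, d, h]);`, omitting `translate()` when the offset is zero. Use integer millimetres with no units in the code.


cube([498, 353, 14]);
translate([0, 0, 14]) cube([498, 14, 262]);
translate([0, 339, 14]) cube([498, 14, 262]);
translate([0, 14, 14]) cube([14, 325, 262]);
translate([484, 14, 14]) cube([14, 325, 262]);


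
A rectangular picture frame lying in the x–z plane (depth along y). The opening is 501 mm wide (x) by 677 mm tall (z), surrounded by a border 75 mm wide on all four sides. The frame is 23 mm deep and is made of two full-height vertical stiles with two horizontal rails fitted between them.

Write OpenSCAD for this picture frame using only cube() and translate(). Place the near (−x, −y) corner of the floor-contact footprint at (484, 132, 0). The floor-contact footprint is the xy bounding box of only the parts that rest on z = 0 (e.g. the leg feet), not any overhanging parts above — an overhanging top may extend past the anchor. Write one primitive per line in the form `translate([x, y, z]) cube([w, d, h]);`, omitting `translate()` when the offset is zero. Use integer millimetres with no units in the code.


translate([484, 132, 0]) cube([75, 23, 827]);
translate([1060, 132, 0]) cube([75, 23, 827]);
translate([559, 132, 0]) cube([501, 23, 75]);
translate([559, 132, 752]) cube([501, 23, 75]);


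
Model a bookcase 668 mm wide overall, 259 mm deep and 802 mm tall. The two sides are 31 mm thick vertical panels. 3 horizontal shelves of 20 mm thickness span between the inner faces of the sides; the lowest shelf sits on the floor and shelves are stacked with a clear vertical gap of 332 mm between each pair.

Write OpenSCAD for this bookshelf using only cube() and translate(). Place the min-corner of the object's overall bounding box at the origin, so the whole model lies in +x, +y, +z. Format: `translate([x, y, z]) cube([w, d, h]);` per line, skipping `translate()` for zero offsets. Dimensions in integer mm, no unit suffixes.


cube([31, 259, 802]);
translate([637, 0, 0]) cube([31, 259, 802]);
translate([31, 0, 0]) cube([606, 259, 20]);
translate([31, 0, 352]) cube([606, 259, 20]);
translate([31, 0, 704]) cube([606, 259, 20]);


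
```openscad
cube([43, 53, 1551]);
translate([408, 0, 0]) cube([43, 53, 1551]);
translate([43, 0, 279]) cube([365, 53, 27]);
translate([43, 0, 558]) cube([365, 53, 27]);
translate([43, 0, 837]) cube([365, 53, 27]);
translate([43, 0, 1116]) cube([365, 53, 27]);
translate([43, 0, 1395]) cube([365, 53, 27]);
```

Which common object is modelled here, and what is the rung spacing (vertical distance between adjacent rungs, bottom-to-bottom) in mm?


A ladder. The rung spacing is 279 mm.

Two tall 43×53 posts with 5 short bars between them — a ladder. Adjacent rungs sit at z = 279 and z = 558, so the spacing is 558 − 279 = 279 mm.


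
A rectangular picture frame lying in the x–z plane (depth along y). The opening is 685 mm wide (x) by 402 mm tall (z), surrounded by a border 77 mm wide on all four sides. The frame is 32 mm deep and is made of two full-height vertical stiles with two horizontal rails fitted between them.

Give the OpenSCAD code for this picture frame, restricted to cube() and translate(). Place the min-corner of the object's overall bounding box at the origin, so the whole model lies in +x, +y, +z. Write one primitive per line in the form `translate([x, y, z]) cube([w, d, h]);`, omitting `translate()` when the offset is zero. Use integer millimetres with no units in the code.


cube([77, 32, 556]);
translate([762, 0, 0]) cube([77, 32, 556]);
translate([77, 0, 0]) cube([685, 32, 77]);
translate([77, 0, 479]) cube([685, 32, 77]);


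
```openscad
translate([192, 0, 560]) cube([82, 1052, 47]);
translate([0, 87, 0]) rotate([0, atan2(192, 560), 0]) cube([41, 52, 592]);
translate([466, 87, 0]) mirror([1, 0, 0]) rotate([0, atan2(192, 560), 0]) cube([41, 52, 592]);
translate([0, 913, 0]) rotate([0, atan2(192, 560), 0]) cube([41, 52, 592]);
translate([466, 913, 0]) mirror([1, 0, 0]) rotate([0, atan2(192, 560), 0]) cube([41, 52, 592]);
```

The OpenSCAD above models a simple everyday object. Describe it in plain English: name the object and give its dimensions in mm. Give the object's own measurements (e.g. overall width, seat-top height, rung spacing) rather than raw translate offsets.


A sawhorse. A 82×1052×47 mm beam (x, y, z) sits on two A-frame leg pairs. Each pair is two raked legs of 41×52 mm section (52 mm along y) splaying symmetrically in x. Each leg rises 560 mm vertically over 192 mm of horizontal reach and is 592 mm long along its own axis. Every leg's outer bottom edge rests on the floor and its outer top edge meets a bottom edge of the beam — the left legs (tilting toward +x) meet the beam's −x bottom edge, the right legs (their mirror images, tilting toward −x) meet its +x bottom edge — so the leg tops tuck under the beam, the beam's underside is 560 mm above the floor, and the feet are 466 mm apart outside-to-outside with the beam centred between them. The two leg pairs are set in 87 mm from either end of the beam.


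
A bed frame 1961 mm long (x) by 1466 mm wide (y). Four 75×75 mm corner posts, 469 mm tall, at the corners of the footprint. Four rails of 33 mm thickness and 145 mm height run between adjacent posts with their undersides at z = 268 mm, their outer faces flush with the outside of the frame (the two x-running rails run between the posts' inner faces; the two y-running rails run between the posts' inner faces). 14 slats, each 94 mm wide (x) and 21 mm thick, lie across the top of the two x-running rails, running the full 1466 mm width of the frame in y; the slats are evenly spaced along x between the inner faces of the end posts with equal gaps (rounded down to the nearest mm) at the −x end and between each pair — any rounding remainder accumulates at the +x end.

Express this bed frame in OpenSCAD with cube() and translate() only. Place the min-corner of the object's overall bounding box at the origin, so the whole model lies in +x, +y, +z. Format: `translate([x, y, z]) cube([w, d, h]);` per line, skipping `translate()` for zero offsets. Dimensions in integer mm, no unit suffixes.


// slat z = rail_z + rail_h = 268 + 145 = 413
// slat gap = ⌊(1811 − 14·94) / 15⌋ = 33
cube([75, 75, 469]);
translate([0, 1391, 0]) cube([75, 75, 469]);
translate([1886, 0, 0]) cube([75, 75, 469]);
translate([1886, 1391, 0]) cube([75, 75, 469]);
translate([75, 0, 268]) cube([1811, 33, 145]);
translate([75, 1433, 268]) cube([1811, 33, 145]);
translate([0, 75, 268]) cube([33, 1316, 145]);
translate([1928, 75, 268]) cube([33, 1316, 145]);
translate([108, 0, 413]) cube([94, 1466, 21]);
translate([235, 0, 413]) cube([94, 1466, 21]);
translate([362, 0, 413]) cube([94, 1466, 21]);
translate([489, 0, 413]) cube([94, 1466, 21]);
translate([616, 0, 413]) cube([94, 1466, 21]);
translate([743, 0, 413]) cube([94, 1466, 21]);
translate([870, 0, 413]) cube([94, 1466, 21]);
translate([997, 0, 413]) cube([94, 1466, 21]);
translate([1124, 0, 413]) cube([94, 1466, 21]);
translate([1251, 0, 413]) cube([94, 1466, 21]);
translate([1378, 0, 413]) cube([94, 1466, 21]);
translate([1505, 0, 413]) cube([94, 1466, 21]);
translate([1632, 0, 413]) cube([94, 1466, 21]);
translate([1759, 0, 413]) cube([94, 1466, 21]);


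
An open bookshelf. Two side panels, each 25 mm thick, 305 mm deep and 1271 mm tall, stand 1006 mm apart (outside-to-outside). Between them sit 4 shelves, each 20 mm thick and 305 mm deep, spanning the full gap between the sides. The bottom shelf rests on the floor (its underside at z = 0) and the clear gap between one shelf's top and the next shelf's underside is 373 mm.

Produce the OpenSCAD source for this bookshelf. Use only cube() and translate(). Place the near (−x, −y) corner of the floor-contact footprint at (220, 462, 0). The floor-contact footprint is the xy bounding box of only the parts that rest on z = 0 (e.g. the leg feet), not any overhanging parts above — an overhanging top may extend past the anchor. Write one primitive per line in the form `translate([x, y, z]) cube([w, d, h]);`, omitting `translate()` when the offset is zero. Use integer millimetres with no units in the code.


translate([220, 462, 0]) cube([25, 305, 1271]);
translate([1201, 462, 0]) cube([25, 305, 1271]);
translate([245, 462, 0]) cube([956, 305, 20]);
translate([245, 462, 393]) cube([956, 305, 20]);
translate([245, 462, 786]) cube([956, 305, 20]);
translate([245, 462, 1179]) cube([956, 305, 20]);


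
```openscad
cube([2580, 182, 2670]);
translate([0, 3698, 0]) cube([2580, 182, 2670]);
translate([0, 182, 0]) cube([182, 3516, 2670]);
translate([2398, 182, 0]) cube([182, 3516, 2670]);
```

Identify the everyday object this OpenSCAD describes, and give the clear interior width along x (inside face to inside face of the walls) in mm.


A house (or room) frame. The interior width is 2216 mm.

Four 2670 mm walls enclosing a rectangle with no floor or roof — a room or house frame. Outside width is 2580 mm and wall thickness is 182 mm, so the interior width is 2580 − 2 × 182 = 2216 mm.


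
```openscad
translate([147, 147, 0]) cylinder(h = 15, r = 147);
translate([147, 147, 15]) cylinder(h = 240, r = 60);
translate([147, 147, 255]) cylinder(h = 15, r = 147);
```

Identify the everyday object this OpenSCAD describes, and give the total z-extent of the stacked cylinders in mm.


A spool. The overall height is 270 mm.

Three coaxial cylinders, large–small–large — a spool. Two 15 mm flanges and a 240 mm core give 15 + 240 + 15 = 270 mm.


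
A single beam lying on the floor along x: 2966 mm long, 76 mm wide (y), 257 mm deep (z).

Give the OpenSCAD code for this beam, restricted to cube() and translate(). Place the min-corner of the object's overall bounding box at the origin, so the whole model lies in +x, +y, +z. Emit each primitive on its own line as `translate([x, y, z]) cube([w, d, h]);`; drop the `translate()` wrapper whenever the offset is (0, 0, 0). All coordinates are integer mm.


cube([2966, 76, 257]);


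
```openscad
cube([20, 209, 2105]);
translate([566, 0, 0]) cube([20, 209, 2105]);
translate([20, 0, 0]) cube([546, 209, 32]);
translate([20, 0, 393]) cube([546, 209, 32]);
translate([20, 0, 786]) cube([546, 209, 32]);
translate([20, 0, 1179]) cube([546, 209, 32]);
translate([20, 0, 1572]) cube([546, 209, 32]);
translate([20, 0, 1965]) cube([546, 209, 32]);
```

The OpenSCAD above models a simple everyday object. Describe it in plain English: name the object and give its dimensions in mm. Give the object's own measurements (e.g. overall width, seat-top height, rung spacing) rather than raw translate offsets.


An open bookshelf. Two side panels, each 20 mm thick, 209 mm deep and 2105 mm tall, stand 586 mm apart (outside-to-outside). Between them sit 6 shelves, each 32 mm thick and 209 mm deep, spanning the full gap between the sides. The bottom shelf rests on the floor (its underside at z = 0) and the clear gap between one shelf's top and the next shelf's underside is 361 mm.


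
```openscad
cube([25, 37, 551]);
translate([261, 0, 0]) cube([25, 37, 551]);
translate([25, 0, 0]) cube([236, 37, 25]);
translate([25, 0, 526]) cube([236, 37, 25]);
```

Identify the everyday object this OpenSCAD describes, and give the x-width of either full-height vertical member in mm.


A picture frame. The border width is 25 mm.

Four thin pieces enclosing a rectangular opening — a picture frame. The two full-height stiles are 551 mm tall; the top rail sits at z = 526 and is 25 mm tall, so the border above the opening is 551 − 526 = 25 mm, matching the stile x-width.


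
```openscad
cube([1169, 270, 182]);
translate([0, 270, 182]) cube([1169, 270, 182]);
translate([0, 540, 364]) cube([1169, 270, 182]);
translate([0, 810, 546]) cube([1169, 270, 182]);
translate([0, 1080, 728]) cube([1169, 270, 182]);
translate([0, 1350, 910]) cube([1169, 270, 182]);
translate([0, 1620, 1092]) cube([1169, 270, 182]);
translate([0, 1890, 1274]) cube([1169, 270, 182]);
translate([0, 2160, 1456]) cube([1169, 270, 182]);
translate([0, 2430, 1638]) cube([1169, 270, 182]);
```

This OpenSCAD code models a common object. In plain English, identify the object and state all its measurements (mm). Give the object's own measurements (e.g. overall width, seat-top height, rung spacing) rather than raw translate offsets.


A straight staircase of 10 solid steps. Each step is 1169 mm wide (x), 270 mm deep (y, the going) and 182 mm tall (the rise). The first step rests on the floor; each subsequent step sits one going further in +y and one rise higher in +z, directly behind and above the previous step with no overlap.


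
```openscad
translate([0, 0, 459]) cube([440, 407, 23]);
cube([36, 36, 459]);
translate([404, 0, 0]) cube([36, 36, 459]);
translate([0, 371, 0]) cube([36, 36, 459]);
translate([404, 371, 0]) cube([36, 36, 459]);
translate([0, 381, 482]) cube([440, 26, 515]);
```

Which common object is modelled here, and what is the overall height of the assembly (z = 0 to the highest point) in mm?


A chair. The overall height is 997 mm.

A slab on four corner posts with a tall panel at the back — a chair. The seat slab sits at z = 459 with thickness 23, and the 515 mm backrest starts at the seat top, so the overall height is 459 + 23 + 515 = 997 mm.


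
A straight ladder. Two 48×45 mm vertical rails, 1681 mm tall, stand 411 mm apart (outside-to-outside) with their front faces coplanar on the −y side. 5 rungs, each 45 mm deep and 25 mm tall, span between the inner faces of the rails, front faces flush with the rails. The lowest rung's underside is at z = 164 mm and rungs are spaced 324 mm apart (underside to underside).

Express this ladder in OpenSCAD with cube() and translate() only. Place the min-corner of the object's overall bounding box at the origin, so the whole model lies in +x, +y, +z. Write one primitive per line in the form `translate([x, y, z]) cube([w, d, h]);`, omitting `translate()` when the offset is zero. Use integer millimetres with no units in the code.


cube([48, 45, 1681]);
translate([363, 0, 0]) cube([48, 45, 1681]);
translate([48, 0, 164]) cube([315, 45, 25]);
translate([48, 0, 488]) cube([315, 45, 25]);
translate([48, 0, 812]) cube([315, 45, 25]);
translate([48, 0, 1136]) cube([315, 45, 25]);
translate([48, 0, 1460]) cube([315, 45, 25]);


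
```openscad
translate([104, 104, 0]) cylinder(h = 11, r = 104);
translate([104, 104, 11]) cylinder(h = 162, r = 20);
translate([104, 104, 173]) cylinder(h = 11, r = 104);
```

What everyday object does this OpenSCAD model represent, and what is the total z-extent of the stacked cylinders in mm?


A spool. The overall height is 184 mm.

Three coaxial cylinders, large–small–large — a spool. Two 11 mm flanges and a 162 mm core give 11 + 162 + 11 = 184 mm.


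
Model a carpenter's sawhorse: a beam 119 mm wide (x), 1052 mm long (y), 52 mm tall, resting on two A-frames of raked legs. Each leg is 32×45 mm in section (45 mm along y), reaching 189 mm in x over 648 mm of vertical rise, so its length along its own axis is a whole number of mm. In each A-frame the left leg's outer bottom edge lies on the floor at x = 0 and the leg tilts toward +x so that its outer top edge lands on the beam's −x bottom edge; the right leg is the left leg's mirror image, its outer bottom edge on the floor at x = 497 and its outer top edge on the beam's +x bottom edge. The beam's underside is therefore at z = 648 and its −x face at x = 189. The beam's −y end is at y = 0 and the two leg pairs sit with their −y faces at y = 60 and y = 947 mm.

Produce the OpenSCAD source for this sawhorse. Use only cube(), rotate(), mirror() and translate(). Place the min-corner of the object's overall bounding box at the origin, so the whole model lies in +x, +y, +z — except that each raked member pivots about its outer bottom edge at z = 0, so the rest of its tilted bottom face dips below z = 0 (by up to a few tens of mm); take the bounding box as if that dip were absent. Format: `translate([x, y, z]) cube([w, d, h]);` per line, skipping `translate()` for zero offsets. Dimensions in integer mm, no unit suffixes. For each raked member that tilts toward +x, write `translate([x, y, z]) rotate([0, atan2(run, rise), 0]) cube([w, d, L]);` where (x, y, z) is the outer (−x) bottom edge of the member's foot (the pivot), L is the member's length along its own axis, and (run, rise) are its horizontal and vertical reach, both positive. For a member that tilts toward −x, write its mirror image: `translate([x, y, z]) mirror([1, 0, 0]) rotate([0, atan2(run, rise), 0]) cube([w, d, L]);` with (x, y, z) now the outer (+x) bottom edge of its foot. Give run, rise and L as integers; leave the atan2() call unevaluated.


// leg length = √(189² + 648²) = 675
// right-leg outer foot x = 2·189 + 119 = 497
// beam min-corner = (189, 0, 648)
translate([189, 0, 648]) cube([119, 1052, 52]);
translate([0, 60, 0]) rotate([0, atan2(189, 648), 0]) cube([32, 45, 675]);
translate([497, 60, 0]) mirror([1, 0, 0]) rotate([0, atan2(189, 648), 0]) cube([32, 45, 675]);
translate([0, 947, 0]) rotate([0, atan2(189, 648), 0]) cube([32, 45, 675]);
translate([497, 947, 0]) mirror([1, 0, 0]) rotate([0, atan2(189, 648), 0]) cube([32, 45, 675]);
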